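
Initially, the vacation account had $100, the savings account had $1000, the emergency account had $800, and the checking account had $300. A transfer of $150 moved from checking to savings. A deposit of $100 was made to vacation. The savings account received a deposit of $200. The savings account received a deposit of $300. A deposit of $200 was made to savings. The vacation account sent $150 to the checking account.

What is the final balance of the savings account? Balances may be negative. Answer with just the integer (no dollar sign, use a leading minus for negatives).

Answer: 1850

Derivation:
Tracking account balances step by step:
Start: vacation=100, savings=1000, emergency=800, checking=300
Event 1 (transfer 150 checking -> savings): checking: 300 - 150 = 150, savings: 1000 + 150 = 1150. Balances: vacation=100, savings=1150, emergency=800, checking=150
Event 2 (deposit 100 to vacation): vacation: 100 + 100 = 200. Balances: vacation=200, savings=1150, emergency=800, checking=150
Event 3 (deposit 200 to savings): savings: 1150 + 200 = 1350. Balances: vacation=200, savings=1350, emergency=800, checking=150
Event 4 (deposit 300 to savings): savings: 1350 + 300 = 1650. Balances: vacation=200, savings=1650, emergency=800, checking=150
Event 5 (deposit 200 to savings): savings: 1650 + 200 = 1850. Balances: vacation=200, savings=1850, emergency=800, checking=150
Event 6 (transfer 150 vacation -> checking): vacation: 200 - 150 = 50, checking: 150 + 150 = 300. Balances: vacation=50, savings=1850, emergency=800, checking=300

Final balance of savings: 1850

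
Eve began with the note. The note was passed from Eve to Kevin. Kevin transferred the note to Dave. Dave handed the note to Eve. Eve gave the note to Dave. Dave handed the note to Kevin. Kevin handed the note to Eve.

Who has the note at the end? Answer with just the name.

Answer: Eve

Derivation:
Tracking the note through each event:
Start: Eve has the note.
After event 1: Kevin has the note.
After event 2: Dave has the note.
After event 3: Eve has the note.
After event 4: Dave has the note.
After event 5: Kevin has the note.
After event 6: Eve has the note.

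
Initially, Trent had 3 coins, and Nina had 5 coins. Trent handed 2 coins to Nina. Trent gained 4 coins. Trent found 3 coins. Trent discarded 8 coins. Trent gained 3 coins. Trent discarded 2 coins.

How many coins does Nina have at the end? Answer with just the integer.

Answer: 7

Derivation:
Tracking counts step by step:
Start: Trent=3, Nina=5
Event 1 (Trent -> Nina, 2): Trent: 3 -> 1, Nina: 5 -> 7. State: Trent=1, Nina=7
Event 2 (Trent +4): Trent: 1 -> 5. State: Trent=5, Nina=7
Event 3 (Trent +3): Trent: 5 -> 8. State: Trent=8, Nina=7
Event 4 (Trent -8): Trent: 8 -> 0. State: Trent=0, Nina=7
Event 5 (Trent +3): Trent: 0 -> 3. State: Trent=3, Nina=7
Event 6 (Trent -2): Trent: 3 -> 1. State: Trent=1, Nina=7

Nina's final count: 7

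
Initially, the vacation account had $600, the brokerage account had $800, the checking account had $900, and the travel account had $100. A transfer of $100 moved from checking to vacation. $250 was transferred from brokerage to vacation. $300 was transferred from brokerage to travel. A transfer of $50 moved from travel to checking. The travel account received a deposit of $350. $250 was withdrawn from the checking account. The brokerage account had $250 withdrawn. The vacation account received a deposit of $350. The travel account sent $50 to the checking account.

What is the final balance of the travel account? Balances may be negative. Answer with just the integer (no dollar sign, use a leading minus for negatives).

Answer: 650

Derivation:
Tracking account balances step by step:
Start: vacation=600, brokerage=800, checking=900, travel=100
Event 1 (transfer 100 checking -> vacation): checking: 900 - 100 = 800, vacation: 600 + 100 = 700. Balances: vacation=700, brokerage=800, checking=800, travel=100
Event 2 (transfer 250 brokerage -> vacation): brokerage: 800 - 250 = 550, vacation: 700 + 250 = 950. Balances: vacation=950, brokerage=550, checking=800, travel=100
Event 3 (transfer 300 brokerage -> travel): brokerage: 550 - 300 = 250, travel: 100 + 300 = 400. Balances: vacation=950, brokerage=250, checking=800, travel=400
Event 4 (transfer 50 travel -> checking): travel: 400 - 50 = 350, checking: 800 + 50 = 850. Balances: vacation=950, brokerage=250, checking=850, travel=350
Event 5 (deposit 350 to travel): travel: 350 + 350 = 700. Balances: vacation=950, brokerage=250, checking=850, travel=700
Event 6 (withdraw 250 from checking): checking: 850 - 250 = 600. Balances: vacation=950, brokerage=250, checking=600, travel=700
Event 7 (withdraw 250 from brokerage): brokerage: 250 - 250 = 0. Balances: vacation=950, brokerage=0, checking=600, travel=700
Event 8 (deposit 350 to vacation): vacation: 950 + 350 = 1300. Balances: vacation=1300, brokerage=0, checking=600, travel=700
Event 9 (transfer 50 travel -> checking): travel: 700 - 50 = 650, checking: 600 + 50 = 650. Balances: vacation=1300, brokerage=0, checking=650, travel=650

Final balance of travel: 650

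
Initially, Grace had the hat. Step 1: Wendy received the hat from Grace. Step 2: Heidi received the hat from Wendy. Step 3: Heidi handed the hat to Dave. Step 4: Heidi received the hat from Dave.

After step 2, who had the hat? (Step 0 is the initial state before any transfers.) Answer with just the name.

Tracking the hat holder through step 2:
After step 0 (start): Grace
After step 1: Wendy
After step 2: Heidi

At step 2, the holder is Heidi.

Answer: Heidi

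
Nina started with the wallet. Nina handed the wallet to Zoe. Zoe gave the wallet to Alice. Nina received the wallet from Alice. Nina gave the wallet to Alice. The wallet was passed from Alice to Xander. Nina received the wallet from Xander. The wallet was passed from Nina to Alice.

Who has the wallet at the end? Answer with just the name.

Tracking the wallet through each event:
Start: Nina has the wallet.
After event 1: Zoe has the wallet.
After event 2: Alice has the wallet.
After event 3: Nina has the wallet.
After event 4: Alice has the wallet.
After event 5: Xander has the wallet.
After event 6: Nina has the wallet.
After event 7: Alice has the wallet.

Answer: Alice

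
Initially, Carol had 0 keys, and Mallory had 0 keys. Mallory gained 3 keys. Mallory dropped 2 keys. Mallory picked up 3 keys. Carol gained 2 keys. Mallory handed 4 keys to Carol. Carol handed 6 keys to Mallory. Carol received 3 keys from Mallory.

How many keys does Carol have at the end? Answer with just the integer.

Answer: 3

Derivation:
Tracking counts step by step:
Start: Carol=0, Mallory=0
Event 1 (Mallory +3): Mallory: 0 -> 3. State: Carol=0, Mallory=3
Event 2 (Mallory -2): Mallory: 3 -> 1. State: Carol=0, Mallory=1
Event 3 (Mallory +3): Mallory: 1 -> 4. State: Carol=0, Mallory=4
Event 4 (Carol +2): Carol: 0 -> 2. State: Carol=2, Mallory=4
Event 5 (Mallory -> Carol, 4): Mallory: 4 -> 0, Carol: 2 -> 6. State: Carol=6, Mallory=0
Event 6 (Carol -> Mallory, 6): Carol: 6 -> 0, Mallory: 0 -> 6. State: Carol=0, Mallory=6
Event 7 (Mallory -> Carol, 3): Mallory: 6 -> 3, Carol: 0 -> 3. State: Carol=3, Mallory=3

Carol's final count: 3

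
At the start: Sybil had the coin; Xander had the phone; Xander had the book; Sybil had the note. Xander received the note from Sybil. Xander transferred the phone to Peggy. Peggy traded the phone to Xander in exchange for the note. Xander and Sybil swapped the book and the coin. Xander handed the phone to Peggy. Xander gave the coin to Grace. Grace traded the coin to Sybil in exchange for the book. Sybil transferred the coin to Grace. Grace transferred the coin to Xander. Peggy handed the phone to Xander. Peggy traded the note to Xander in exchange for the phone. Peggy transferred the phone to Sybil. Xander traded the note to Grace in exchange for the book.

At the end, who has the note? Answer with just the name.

Answer: Grace

Derivation:
Tracking all object holders:
Start: coin:Sybil, phone:Xander, book:Xander, note:Sybil
Event 1 (give note: Sybil -> Xander). State: coin:Sybil, phone:Xander, book:Xander, note:Xander
Event 2 (give phone: Xander -> Peggy). State: coin:Sybil, phone:Peggy, book:Xander, note:Xander
Event 3 (swap phone<->note: now phone:Xander, note:Peggy). State: coin:Sybil, phone:Xander, book:Xander, note:Peggy
Event 4 (swap book<->coin: now book:Sybil, coin:Xander). State: coin:Xander, phone:Xander, book:Sybil, note:Peggy
Event 5 (give phone: Xander -> Peggy). State: coin:Xander, phone:Peggy, book:Sybil, note:Peggy
Event 6 (give coin: Xander -> Grace). State: coin:Grace, phone:Peggy, book:Sybil, note:Peggy
Event 7 (swap coin<->book: now coin:Sybil, book:Grace). State: coin:Sybil, phone:Peggy, book:Grace, note:Peggy
Event 8 (give coin: Sybil -> Grace). State: coin:Grace, phone:Peggy, book:Grace, note:Peggy
Event 9 (give coin: Grace -> Xander). State: coin:Xander, phone:Peggy, book:Grace, note:Peggy
Event 10 (give phone: Peggy -> Xander). State: coin:Xander, phone:Xander, book:Grace, note:Peggy
Event 11 (swap note<->phone: now note:Xander, phone:Peggy). State: coin:Xander, phone:Peggy, book:Grace, note:Xander
Event 12 (give phone: Peggy -> Sybil). State: coin:Xander, phone:Sybil, book:Grace, note:Xander
Event 13 (swap note<->book: now note:Grace, book:Xander). State: coin:Xander, phone:Sybil, book:Xander, note:Grace

Final state: coin:Xander, phone:Sybil, book:Xander, note:Grace
The note is held by Grace.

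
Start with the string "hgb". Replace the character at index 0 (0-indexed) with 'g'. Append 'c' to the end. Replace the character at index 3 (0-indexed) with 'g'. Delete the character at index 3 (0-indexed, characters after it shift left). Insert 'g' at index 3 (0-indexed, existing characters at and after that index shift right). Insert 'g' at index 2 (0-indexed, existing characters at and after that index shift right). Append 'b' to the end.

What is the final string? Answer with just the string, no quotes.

Answer: gggbgb

Derivation:
Applying each edit step by step:
Start: "hgb"
Op 1 (replace idx 0: 'h' -> 'g'): "hgb" -> "ggb"
Op 2 (append 'c'): "ggb" -> "ggbc"
Op 3 (replace idx 3: 'c' -> 'g'): "ggbc" -> "ggbg"
Op 4 (delete idx 3 = 'g'): "ggbg" -> "ggb"
Op 5 (insert 'g' at idx 3): "ggb" -> "ggbg"
Op 6 (insert 'g' at idx 2): "ggbg" -> "gggbg"
Op 7 (append 'b'): "gggbg" -> "gggbgb"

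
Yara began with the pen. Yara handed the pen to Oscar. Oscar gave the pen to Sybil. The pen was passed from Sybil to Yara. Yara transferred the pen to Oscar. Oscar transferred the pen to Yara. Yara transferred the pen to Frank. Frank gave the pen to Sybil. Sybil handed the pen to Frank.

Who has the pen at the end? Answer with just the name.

Tracking the pen through each event:
Start: Yara has the pen.
After event 1: Oscar has the pen.
After event 2: Sybil has the pen.
After event 3: Yara has the pen.
After event 4: Oscar has the pen.
After event 5: Yara has the pen.
After event 6: Frank has the pen.
After event 7: Sybil has the pen.
After event 8: Frank has the pen.

Answer: Frank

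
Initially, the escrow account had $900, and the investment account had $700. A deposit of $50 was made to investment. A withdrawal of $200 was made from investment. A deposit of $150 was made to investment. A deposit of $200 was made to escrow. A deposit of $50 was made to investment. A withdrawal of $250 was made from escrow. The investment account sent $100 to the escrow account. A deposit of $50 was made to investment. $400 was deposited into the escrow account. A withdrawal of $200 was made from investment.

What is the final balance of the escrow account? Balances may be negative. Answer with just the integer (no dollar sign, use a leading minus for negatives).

Answer: 1350

Derivation:
Tracking account balances step by step:
Start: escrow=900, investment=700
Event 1 (deposit 50 to investment): investment: 700 + 50 = 750. Balances: escrow=900, investment=750
Event 2 (withdraw 200 from investment): investment: 750 - 200 = 550. Balances: escrow=900, investment=550
Event 3 (deposit 150 to investment): investment: 550 + 150 = 700. Balances: escrow=900, investment=700
Event 4 (deposit 200 to escrow): escrow: 900 + 200 = 1100. Balances: escrow=1100, investment=700
Event 5 (deposit 50 to investment): investment: 700 + 50 = 750. Balances: escrow=1100, investment=750
Event 6 (withdraw 250 from escrow): escrow: 1100 - 250 = 850. Balances: escrow=850, investment=750
Event 7 (transfer 100 investment -> escrow): investment: 750 - 100 = 650, escrow: 850 + 100 = 950. Balances: escrow=950, investment=650
Event 8 (deposit 50 to investment): investment: 650 + 50 = 700. Balances: escrow=950, investment=700
Event 9 (deposit 400 to escrow): escrow: 950 + 400 = 1350. Balances: escrow=1350, investment=700
Event 10 (withdraw 200 from investment): investment: 700 - 200 = 500. Balances: escrow=1350, investment=500

Final balance of escrow: 1350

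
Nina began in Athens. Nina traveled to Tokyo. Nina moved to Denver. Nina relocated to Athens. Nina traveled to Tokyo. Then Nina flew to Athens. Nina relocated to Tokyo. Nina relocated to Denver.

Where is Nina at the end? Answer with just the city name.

Tracking Nina's location:
Start: Nina is in Athens.
After move 1: Athens -> Tokyo. Nina is in Tokyo.
After move 2: Tokyo -> Denver. Nina is in Denver.
After move 3: Denver -> Athens. Nina is in Athens.
After move 4: Athens -> Tokyo. Nina is in Tokyo.
After move 5: Tokyo -> Athens. Nina is in Athens.
After move 6: Athens -> Tokyo. Nina is in Tokyo.
After move 7: Tokyo -> Denver. Nina is in Denver.

Answer: Denver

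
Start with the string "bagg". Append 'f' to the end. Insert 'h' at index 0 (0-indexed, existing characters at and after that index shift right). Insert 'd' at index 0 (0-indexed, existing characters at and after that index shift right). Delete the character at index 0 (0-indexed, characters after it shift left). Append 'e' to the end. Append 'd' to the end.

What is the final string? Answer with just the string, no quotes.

Answer: hbaggfed

Derivation:
Applying each edit step by step:
Start: "bagg"
Op 1 (append 'f'): "bagg" -> "baggf"
Op 2 (insert 'h' at idx 0): "baggf" -> "hbaggf"
Op 3 (insert 'd' at idx 0): "hbaggf" -> "dhbaggf"
Op 4 (delete idx 0 = 'd'): "dhbaggf" -> "hbaggf"
Op 5 (append 'e'): "hbaggf" -> "hbaggfe"
Op 6 (append 'd'): "hbaggfe" -> "hbaggfed"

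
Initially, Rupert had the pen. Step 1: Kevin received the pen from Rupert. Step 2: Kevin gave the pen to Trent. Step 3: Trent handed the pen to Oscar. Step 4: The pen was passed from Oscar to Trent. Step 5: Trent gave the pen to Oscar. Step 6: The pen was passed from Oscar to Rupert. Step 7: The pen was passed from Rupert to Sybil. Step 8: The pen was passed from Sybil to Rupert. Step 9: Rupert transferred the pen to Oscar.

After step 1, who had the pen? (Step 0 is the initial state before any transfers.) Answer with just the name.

Answer: Kevin

Derivation:
Tracking the pen holder through step 1:
After step 0 (start): Rupert
After step 1: Kevin

At step 1, the holder is Kevin.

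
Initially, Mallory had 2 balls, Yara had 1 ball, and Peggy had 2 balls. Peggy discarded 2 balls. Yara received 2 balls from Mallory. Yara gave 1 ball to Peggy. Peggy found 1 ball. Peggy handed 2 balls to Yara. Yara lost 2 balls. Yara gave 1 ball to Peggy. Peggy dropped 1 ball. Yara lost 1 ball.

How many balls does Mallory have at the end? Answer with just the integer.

Answer: 0

Derivation:
Tracking counts step by step:
Start: Mallory=2, Yara=1, Peggy=2
Event 1 (Peggy -2): Peggy: 2 -> 0. State: Mallory=2, Yara=1, Peggy=0
Event 2 (Mallory -> Yara, 2): Mallory: 2 -> 0, Yara: 1 -> 3. State: Mallory=0, Yara=3, Peggy=0
Event 3 (Yara -> Peggy, 1): Yara: 3 -> 2, Peggy: 0 -> 1. State: Mallory=0, Yara=2, Peggy=1
Event 4 (Peggy +1): Peggy: 1 -> 2. State: Mallory=0, Yara=2, Peggy=2
Event 5 (Peggy -> Yara, 2): Peggy: 2 -> 0, Yara: 2 -> 4. State: Mallory=0, Yara=4, Peggy=0
Event 6 (Yara -2): Yara: 4 -> 2. State: Mallory=0, Yara=2, Peggy=0
Event 7 (Yara -> Peggy, 1): Yara: 2 -> 1, Peggy: 0 -> 1. State: Mallory=0, Yara=1, Peggy=1
Event 8 (Peggy -1): Peggy: 1 -> 0. State: Mallory=0, Yara=1, Peggy=0
Event 9 (Yara -1): Yara: 1 -> 0. State: Mallory=0, Yara=0, Peggy=0

Mallory's final count: 0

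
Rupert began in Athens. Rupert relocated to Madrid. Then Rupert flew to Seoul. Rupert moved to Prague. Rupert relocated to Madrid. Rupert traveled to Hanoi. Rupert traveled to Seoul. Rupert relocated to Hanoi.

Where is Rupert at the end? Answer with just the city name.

Tracking Rupert's location:
Start: Rupert is in Athens.
After move 1: Athens -> Madrid. Rupert is in Madrid.
After move 2: Madrid -> Seoul. Rupert is in Seoul.
After move 3: Seoul -> Prague. Rupert is in Prague.
After move 4: Prague -> Madrid. Rupert is in Madrid.
After move 5: Madrid -> Hanoi. Rupert is in Hanoi.
After move 6: Hanoi -> Seoul. Rupert is in Seoul.
After move 7: Seoul -> Hanoi. Rupert is in Hanoi.

Answer: Hanoi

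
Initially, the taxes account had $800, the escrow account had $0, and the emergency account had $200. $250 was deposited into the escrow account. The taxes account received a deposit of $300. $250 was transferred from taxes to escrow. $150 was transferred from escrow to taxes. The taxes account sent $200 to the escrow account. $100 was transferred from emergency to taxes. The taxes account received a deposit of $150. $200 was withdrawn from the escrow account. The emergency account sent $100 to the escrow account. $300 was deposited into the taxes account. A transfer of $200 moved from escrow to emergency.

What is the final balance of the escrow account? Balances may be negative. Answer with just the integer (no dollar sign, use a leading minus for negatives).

Tracking account balances step by step:
Start: taxes=800, escrow=0, emergency=200
Event 1 (deposit 250 to escrow): escrow: 0 + 250 = 250. Balances: taxes=800, escrow=250, emergency=200
Event 2 (deposit 300 to taxes): taxes: 800 + 300 = 1100. Balances: taxes=1100, escrow=250, emergency=200
Event 3 (transfer 250 taxes -> escrow): taxes: 1100 - 250 = 850, escrow: 250 + 250 = 500. Balances: taxes=850, escrow=500, emergency=200
Event 4 (transfer 150 escrow -> taxes): escrow: 500 - 150 = 350, taxes: 850 + 150 = 1000. Balances: taxes=1000, escrow=350, emergency=200
Event 5 (transfer 200 taxes -> escrow): taxes: 1000 - 200 = 800, escrow: 350 + 200 = 550. Balances: taxes=800, escrow=550, emergency=200
Event 6 (transfer 100 emergency -> taxes): emergency: 200 - 100 = 100, taxes: 800 + 100 = 900. Balances: taxes=900, escrow=550, emergency=100
Event 7 (deposit 150 to taxes): taxes: 900 + 150 = 1050. Balances: taxes=1050, escrow=550, emergency=100
Event 8 (withdraw 200 from escrow): escrow: 550 - 200 = 350. Balances: taxes=1050, escrow=350, emergency=100
Event 9 (transfer 100 emergency -> escrow): emergency: 100 - 100 = 0, escrow: 350 + 100 = 450. Balances: taxes=1050, escrow=450, emergency=0
Event 10 (deposit 300 to taxes): taxes: 1050 + 300 = 1350. Balances: taxes=1350, escrow=450, emergency=0
Event 11 (transfer 200 escrow -> emergency): escrow: 450 - 200 = 250, emergency: 0 + 200 = 200. Balances: taxes=1350, escrow=250, emergency=200

Final balance of escrow: 250

Answer: 250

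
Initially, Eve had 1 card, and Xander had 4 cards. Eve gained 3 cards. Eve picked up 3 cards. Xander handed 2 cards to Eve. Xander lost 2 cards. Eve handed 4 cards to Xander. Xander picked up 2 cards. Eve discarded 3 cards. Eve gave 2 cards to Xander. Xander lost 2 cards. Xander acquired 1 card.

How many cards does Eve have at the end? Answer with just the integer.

Answer: 0

Derivation:
Tracking counts step by step:
Start: Eve=1, Xander=4
Event 1 (Eve +3): Eve: 1 -> 4. State: Eve=4, Xander=4
Event 2 (Eve +3): Eve: 4 -> 7. State: Eve=7, Xander=4
Event 3 (Xander -> Eve, 2): Xander: 4 -> 2, Eve: 7 -> 9. State: Eve=9, Xander=2
Event 4 (Xander -2): Xander: 2 -> 0. State: Eve=9, Xander=0
Event 5 (Eve -> Xander, 4): Eve: 9 -> 5, Xander: 0 -> 4. State: Eve=5, Xander=4
Event 6 (Xander +2): Xander: 4 -> 6. State: Eve=5, Xander=6
Event 7 (Eve -3): Eve: 5 -> 2. State: Eve=2, Xander=6
Event 8 (Eve -> Xander, 2): Eve: 2 -> 0, Xander: 6 -> 8. State: Eve=0, Xander=8
Event 9 (Xander -2): Xander: 8 -> 6. State: Eve=0, Xander=6
Event 10 (Xander +1): Xander: 6 -> 7. State: Eve=0, Xander=7

Eve's final count: 0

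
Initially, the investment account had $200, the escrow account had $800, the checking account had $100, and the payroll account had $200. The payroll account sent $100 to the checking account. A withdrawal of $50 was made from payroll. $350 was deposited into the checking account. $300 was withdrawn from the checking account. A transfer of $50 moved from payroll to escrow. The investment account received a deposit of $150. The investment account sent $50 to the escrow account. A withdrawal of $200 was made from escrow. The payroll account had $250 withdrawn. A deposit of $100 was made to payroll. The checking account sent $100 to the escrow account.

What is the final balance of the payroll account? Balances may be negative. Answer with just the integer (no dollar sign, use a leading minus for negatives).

Tracking account balances step by step:
Start: investment=200, escrow=800, checking=100, payroll=200
Event 1 (transfer 100 payroll -> checking): payroll: 200 - 100 = 100, checking: 100 + 100 = 200. Balances: investment=200, escrow=800, checking=200, payroll=100
Event 2 (withdraw 50 from payroll): payroll: 100 - 50 = 50. Balances: investment=200, escrow=800, checking=200, payroll=50
Event 3 (deposit 350 to checking): checking: 200 + 350 = 550. Balances: investment=200, escrow=800, checking=550, payroll=50
Event 4 (withdraw 300 from checking): checking: 550 - 300 = 250. Balances: investment=200, escrow=800, checking=250, payroll=50
Event 5 (transfer 50 payroll -> escrow): payroll: 50 - 50 = 0, escrow: 800 + 50 = 850. Balances: investment=200, escrow=850, checking=250, payroll=0
Event 6 (deposit 150 to investment): investment: 200 + 150 = 350. Balances: investment=350, escrow=850, checking=250, payroll=0
Event 7 (transfer 50 investment -> escrow): investment: 350 - 50 = 300, escrow: 850 + 50 = 900. Balances: investment=300, escrow=900, checking=250, payroll=0
Event 8 (withdraw 200 from escrow): escrow: 900 - 200 = 700. Balances: investment=300, escrow=700, checking=250, payroll=0
Event 9 (withdraw 250 from payroll): payroll: 0 - 250 = -250. Balances: investment=300, escrow=700, checking=250, payroll=-250
Event 10 (deposit 100 to payroll): payroll: -250 + 100 = -150. Balances: investment=300, escrow=700, checking=250, payroll=-150
Event 11 (transfer 100 checking -> escrow): checking: 250 - 100 = 150, escrow: 700 + 100 = 800. Balances: investment=300, escrow=800, checking=150, payroll=-150

Final balance of payroll: -150

Answer: -150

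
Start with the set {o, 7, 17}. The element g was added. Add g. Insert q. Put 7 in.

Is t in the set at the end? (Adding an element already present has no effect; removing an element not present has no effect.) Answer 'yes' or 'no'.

Answer: no

Derivation:
Tracking the set through each operation:
Start: {17, 7, o}
Event 1 (add g): added. Set: {17, 7, g, o}
Event 2 (add g): already present, no change. Set: {17, 7, g, o}
Event 3 (add q): added. Set: {17, 7, g, o, q}
Event 4 (add 7): already present, no change. Set: {17, 7, g, o, q}

Final set: {17, 7, g, o, q} (size 5)
t is NOT in the final set.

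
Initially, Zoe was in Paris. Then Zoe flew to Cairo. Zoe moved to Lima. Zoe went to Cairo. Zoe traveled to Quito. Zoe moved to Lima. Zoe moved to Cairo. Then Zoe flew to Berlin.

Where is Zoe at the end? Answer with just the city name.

Tracking Zoe's location:
Start: Zoe is in Paris.
After move 1: Paris -> Cairo. Zoe is in Cairo.
After move 2: Cairo -> Lima. Zoe is in Lima.
After move 3: Lima -> Cairo. Zoe is in Cairo.
After move 4: Cairo -> Quito. Zoe is in Quito.
After move 5: Quito -> Lima. Zoe is in Lima.
After move 6: Lima -> Cairo. Zoe is in Cairo.
After move 7: Cairo -> Berlin. Zoe is in Berlin.

Answer: Berlin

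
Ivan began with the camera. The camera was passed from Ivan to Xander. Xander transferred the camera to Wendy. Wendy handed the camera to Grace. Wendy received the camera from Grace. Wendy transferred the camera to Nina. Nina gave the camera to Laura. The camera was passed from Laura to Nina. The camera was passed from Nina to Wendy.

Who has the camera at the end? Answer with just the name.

Answer: Wendy

Derivation:
Tracking the camera through each event:
Start: Ivan has the camera.
After event 1: Xander has the camera.
After event 2: Wendy has the camera.
After event 3: Grace has the camera.
After event 4: Wendy has the camera.
After event 5: Nina has the camera.
After event 6: Laura has the camera.
After event 7: Nina has the camera.
After event 8: Wendy has the camera.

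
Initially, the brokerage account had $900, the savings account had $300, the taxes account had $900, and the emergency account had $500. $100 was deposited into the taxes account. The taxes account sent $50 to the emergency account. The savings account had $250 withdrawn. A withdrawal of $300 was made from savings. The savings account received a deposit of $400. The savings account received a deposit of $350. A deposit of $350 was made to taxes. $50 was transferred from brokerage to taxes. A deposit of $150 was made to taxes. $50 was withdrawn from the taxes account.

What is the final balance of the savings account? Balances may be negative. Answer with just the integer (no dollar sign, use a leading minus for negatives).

Tracking account balances step by step:
Start: brokerage=900, savings=300, taxes=900, emergency=500
Event 1 (deposit 100 to taxes): taxes: 900 + 100 = 1000. Balances: brokerage=900, savings=300, taxes=1000, emergency=500
Event 2 (transfer 50 taxes -> emergency): taxes: 1000 - 50 = 950, emergency: 500 + 50 = 550. Balances: brokerage=900, savings=300, taxes=950, emergency=550
Event 3 (withdraw 250 from savings): savings: 300 - 250 = 50. Balances: brokerage=900, savings=50, taxes=950, emergency=550
Event 4 (withdraw 300 from savings): savings: 50 - 300 = -250. Balances: brokerage=900, savings=-250, taxes=950, emergency=550
Event 5 (deposit 400 to savings): savings: -250 + 400 = 150. Balances: brokerage=900, savings=150, taxes=950, emergency=550
Event 6 (deposit 350 to savings): savings: 150 + 350 = 500. Balances: brokerage=900, savings=500, taxes=950, emergency=550
Event 7 (deposit 350 to taxes): taxes: 950 + 350 = 1300. Balances: brokerage=900, savings=500, taxes=1300, emergency=550
Event 8 (transfer 50 brokerage -> taxes): brokerage: 900 - 50 = 850, taxes: 1300 + 50 = 1350. Balances: brokerage=850, savings=500, taxes=1350, emergency=550
Event 9 (deposit 150 to taxes): taxes: 1350 + 150 = 1500. Balances: brokerage=850, savings=500, taxes=1500, emergency=550
Event 10 (withdraw 50 from taxes): taxes: 1500 - 50 = 1450. Balances: brokerage=850, savings=500, taxes=1450, emergency=550

Final balance of savings: 500

Answer: 500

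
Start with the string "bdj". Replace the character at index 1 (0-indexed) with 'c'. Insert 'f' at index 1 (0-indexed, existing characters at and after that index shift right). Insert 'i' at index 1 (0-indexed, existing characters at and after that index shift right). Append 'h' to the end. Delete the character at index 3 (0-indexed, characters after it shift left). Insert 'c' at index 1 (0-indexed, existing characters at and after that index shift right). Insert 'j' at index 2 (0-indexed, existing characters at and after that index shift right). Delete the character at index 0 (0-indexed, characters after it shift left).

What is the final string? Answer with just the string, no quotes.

Applying each edit step by step:
Start: "bdj"
Op 1 (replace idx 1: 'd' -> 'c'): "bdj" -> "bcj"
Op 2 (insert 'f' at idx 1): "bcj" -> "bfcj"
Op 3 (insert 'i' at idx 1): "bfcj" -> "bifcj"
Op 4 (append 'h'): "bifcj" -> "bifcjh"
Op 5 (delete idx 3 = 'c'): "bifcjh" -> "bifjh"
Op 6 (insert 'c' at idx 1): "bifjh" -> "bcifjh"
Op 7 (insert 'j' at idx 2): "bcifjh" -> "bcjifjh"
Op 8 (delete idx 0 = 'b'): "bcjifjh" -> "cjifjh"

Answer: cjifjh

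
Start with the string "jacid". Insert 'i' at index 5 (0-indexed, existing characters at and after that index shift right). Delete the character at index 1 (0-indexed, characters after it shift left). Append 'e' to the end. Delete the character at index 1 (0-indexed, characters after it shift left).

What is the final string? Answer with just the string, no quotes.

Answer: jidie

Derivation:
Applying each edit step by step:
Start: "jacid"
Op 1 (insert 'i' at idx 5): "jacid" -> "jacidi"
Op 2 (delete idx 1 = 'a'): "jacidi" -> "jcidi"
Op 3 (append 'e'): "jcidi" -> "jcidie"
Op 4 (delete idx 1 = 'c'): "jcidie" -> "jidie"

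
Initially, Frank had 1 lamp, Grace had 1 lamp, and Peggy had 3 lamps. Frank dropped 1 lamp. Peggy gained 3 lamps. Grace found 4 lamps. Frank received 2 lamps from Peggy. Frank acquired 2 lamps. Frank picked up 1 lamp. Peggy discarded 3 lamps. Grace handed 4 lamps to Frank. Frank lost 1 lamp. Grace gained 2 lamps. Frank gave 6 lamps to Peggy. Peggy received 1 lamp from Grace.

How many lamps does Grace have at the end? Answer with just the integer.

Tracking counts step by step:
Start: Frank=1, Grace=1, Peggy=3
Event 1 (Frank -1): Frank: 1 -> 0. State: Frank=0, Grace=1, Peggy=3
Event 2 (Peggy +3): Peggy: 3 -> 6. State: Frank=0, Grace=1, Peggy=6
Event 3 (Grace +4): Grace: 1 -> 5. State: Frank=0, Grace=5, Peggy=6
Event 4 (Peggy -> Frank, 2): Peggy: 6 -> 4, Frank: 0 -> 2. State: Frank=2, Grace=5, Peggy=4
Event 5 (Frank +2): Frank: 2 -> 4. State: Frank=4, Grace=5, Peggy=4
Event 6 (Frank +1): Frank: 4 -> 5. State: Frank=5, Grace=5, Peggy=4
Event 7 (Peggy -3): Peggy: 4 -> 1. State: Frank=5, Grace=5, Peggy=1
Event 8 (Grace -> Frank, 4): Grace: 5 -> 1, Frank: 5 -> 9. State: Frank=9, Grace=1, Peggy=1
Event 9 (Frank -1): Frank: 9 -> 8. State: Frank=8, Grace=1, Peggy=1
Event 10 (Grace +2): Grace: 1 -> 3. State: Frank=8, Grace=3, Peggy=1
Event 11 (Frank -> Peggy, 6): Frank: 8 -> 2, Peggy: 1 -> 7. State: Frank=2, Grace=3, Peggy=7
Event 12 (Grace -> Peggy, 1): Grace: 3 -> 2, Peggy: 7 -> 8. State: Frank=2, Grace=2, Peggy=8

Grace's final count: 2

Answer: 2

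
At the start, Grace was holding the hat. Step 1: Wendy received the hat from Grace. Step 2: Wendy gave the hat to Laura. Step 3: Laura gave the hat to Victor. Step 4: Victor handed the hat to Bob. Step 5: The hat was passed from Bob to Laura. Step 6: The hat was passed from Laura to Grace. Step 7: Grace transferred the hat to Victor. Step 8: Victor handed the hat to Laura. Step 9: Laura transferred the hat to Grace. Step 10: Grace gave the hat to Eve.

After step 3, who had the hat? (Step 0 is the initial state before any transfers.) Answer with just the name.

Answer: Victor

Derivation:
Tracking the hat holder through step 3:
After step 0 (start): Grace
After step 1: Wendy
After step 2: Laura
After step 3: Victor

At step 3, the holder is Victor.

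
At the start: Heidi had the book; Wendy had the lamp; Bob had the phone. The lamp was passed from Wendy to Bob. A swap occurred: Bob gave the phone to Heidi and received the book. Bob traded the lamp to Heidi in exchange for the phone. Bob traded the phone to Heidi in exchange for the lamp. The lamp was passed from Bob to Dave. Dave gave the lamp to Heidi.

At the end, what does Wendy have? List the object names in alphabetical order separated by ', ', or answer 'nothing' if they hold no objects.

Tracking all object holders:
Start: book:Heidi, lamp:Wendy, phone:Bob
Event 1 (give lamp: Wendy -> Bob). State: book:Heidi, lamp:Bob, phone:Bob
Event 2 (swap phone<->book: now phone:Heidi, book:Bob). State: book:Bob, lamp:Bob, phone:Heidi
Event 3 (swap lamp<->phone: now lamp:Heidi, phone:Bob). State: book:Bob, lamp:Heidi, phone:Bob
Event 4 (swap phone<->lamp: now phone:Heidi, lamp:Bob). State: book:Bob, lamp:Bob, phone:Heidi
Event 5 (give lamp: Bob -> Dave). State: book:Bob, lamp:Dave, phone:Heidi
Event 6 (give lamp: Dave -> Heidi). State: book:Bob, lamp:Heidi, phone:Heidi

Final state: book:Bob, lamp:Heidi, phone:Heidi
Wendy holds: (nothing).

Answer: nothing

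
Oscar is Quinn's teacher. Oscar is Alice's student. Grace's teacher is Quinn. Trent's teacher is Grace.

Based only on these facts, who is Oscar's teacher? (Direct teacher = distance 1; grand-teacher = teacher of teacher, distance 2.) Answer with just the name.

Answer: Alice

Derivation:
Reconstructing the teacher chain from the given facts:
  Alice -> Oscar -> Quinn -> Grace -> Trent
(each arrow means 'teacher of the next')
Positions in the chain (0 = top):
  position of Alice: 0
  position of Oscar: 1
  position of Quinn: 2
  position of Grace: 3
  position of Trent: 4

Oscar is at position 1; the teacher is 1 step up the chain, i.e. position 0: Alice.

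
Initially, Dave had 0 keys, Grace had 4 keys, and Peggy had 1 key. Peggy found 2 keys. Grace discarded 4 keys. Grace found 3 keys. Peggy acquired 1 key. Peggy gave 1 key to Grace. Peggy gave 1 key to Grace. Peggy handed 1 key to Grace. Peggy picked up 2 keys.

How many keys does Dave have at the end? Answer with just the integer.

Tracking counts step by step:
Start: Dave=0, Grace=4, Peggy=1
Event 1 (Peggy +2): Peggy: 1 -> 3. State: Dave=0, Grace=4, Peggy=3
Event 2 (Grace -4): Grace: 4 -> 0. State: Dave=0, Grace=0, Peggy=3
Event 3 (Grace +3): Grace: 0 -> 3. State: Dave=0, Grace=3, Peggy=3
Event 4 (Peggy +1): Peggy: 3 -> 4. State: Dave=0, Grace=3, Peggy=4
Event 5 (Peggy -> Grace, 1): Peggy: 4 -> 3, Grace: 3 -> 4. State: Dave=0, Grace=4, Peggy=3
Event 6 (Peggy -> Grace, 1): Peggy: 3 -> 2, Grace: 4 -> 5. State: Dave=0, Grace=5, Peggy=2
Event 7 (Peggy -> Grace, 1): Peggy: 2 -> 1, Grace: 5 -> 6. State: Dave=0, Grace=6, Peggy=1
Event 8 (Peggy +2): Peggy: 1 -> 3. State: Dave=0, Grace=6, Peggy=3

Dave's final count: 0

Answer: 0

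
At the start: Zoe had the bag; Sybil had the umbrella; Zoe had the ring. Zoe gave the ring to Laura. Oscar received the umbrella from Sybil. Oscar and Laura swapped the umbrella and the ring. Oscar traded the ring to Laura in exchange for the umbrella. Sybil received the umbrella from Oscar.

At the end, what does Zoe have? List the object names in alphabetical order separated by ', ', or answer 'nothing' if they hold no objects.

Answer: bag

Derivation:
Tracking all object holders:
Start: bag:Zoe, umbrella:Sybil, ring:Zoe
Event 1 (give ring: Zoe -> Laura). State: bag:Zoe, umbrella:Sybil, ring:Laura
Event 2 (give umbrella: Sybil -> Oscar). State: bag:Zoe, umbrella:Oscar, ring:Laura
Event 3 (swap umbrella<->ring: now umbrella:Laura, ring:Oscar). State: bag:Zoe, umbrella:Laura, ring:Oscar
Event 4 (swap ring<->umbrella: now ring:Laura, umbrella:Oscar). State: bag:Zoe, umbrella:Oscar, ring:Laura
Event 5 (give umbrella: Oscar -> Sybil). State: bag:Zoe, umbrella:Sybil, ring:Laura

Final state: bag:Zoe, umbrella:Sybil, ring:Laura
Zoe holds: bag.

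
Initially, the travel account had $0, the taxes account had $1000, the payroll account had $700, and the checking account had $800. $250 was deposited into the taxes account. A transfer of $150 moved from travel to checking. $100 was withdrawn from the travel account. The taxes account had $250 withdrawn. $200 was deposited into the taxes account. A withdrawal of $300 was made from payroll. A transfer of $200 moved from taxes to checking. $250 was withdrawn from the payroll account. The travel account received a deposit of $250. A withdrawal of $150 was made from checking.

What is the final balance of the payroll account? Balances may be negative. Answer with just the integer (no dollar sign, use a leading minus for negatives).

Tracking account balances step by step:
Start: travel=0, taxes=1000, payroll=700, checking=800
Event 1 (deposit 250 to taxes): taxes: 1000 + 250 = 1250. Balances: travel=0, taxes=1250, payroll=700, checking=800
Event 2 (transfer 150 travel -> checking): travel: 0 - 150 = -150, checking: 800 + 150 = 950. Balances: travel=-150, taxes=1250, payroll=700, checking=950
Event 3 (withdraw 100 from travel): travel: -150 - 100 = -250. Balances: travel=-250, taxes=1250, payroll=700, checking=950
Event 4 (withdraw 250 from taxes): taxes: 1250 - 250 = 1000. Balances: travel=-250, taxes=1000, payroll=700, checking=950
Event 5 (deposit 200 to taxes): taxes: 1000 + 200 = 1200. Balances: travel=-250, taxes=1200, payroll=700, checking=950
Event 6 (withdraw 300 from payroll): payroll: 700 - 300 = 400. Balances: travel=-250, taxes=1200, payroll=400, checking=950
Event 7 (transfer 200 taxes -> checking): taxes: 1200 - 200 = 1000, checking: 950 + 200 = 1150. Balances: travel=-250, taxes=1000, payroll=400, checking=1150
Event 8 (withdraw 250 from payroll): payroll: 400 - 250 = 150. Balances: travel=-250, taxes=1000, payroll=150, checking=1150
Event 9 (deposit 250 to travel): travel: -250 + 250 = 0. Balances: travel=0, taxes=1000, payroll=150, checking=1150
Event 10 (withdraw 150 from checking): checking: 1150 - 150 = 1000. Balances: travel=0, taxes=1000, payroll=150, checking=1000

Final balance of payroll: 150

Answer: 150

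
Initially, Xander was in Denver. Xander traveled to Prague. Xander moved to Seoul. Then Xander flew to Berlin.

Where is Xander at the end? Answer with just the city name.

Tracking Xander's location:
Start: Xander is in Denver.
After move 1: Denver -> Prague. Xander is in Prague.
After move 2: Prague -> Seoul. Xander is in Seoul.
After move 3: Seoul -> Berlin. Xander is in Berlin.

Answer: Berlin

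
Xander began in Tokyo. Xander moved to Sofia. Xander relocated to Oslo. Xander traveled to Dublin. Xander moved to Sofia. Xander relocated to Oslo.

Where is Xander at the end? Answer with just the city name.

Answer: Oslo

Derivation:
Tracking Xander's location:
Start: Xander is in Tokyo.
After move 1: Tokyo -> Sofia. Xander is in Sofia.
After move 2: Sofia -> Oslo. Xander is in Oslo.
After move 3: Oslo -> Dublin. Xander is in Dublin.
After move 4: Dublin -> Sofia. Xander is in Sofia.
After move 5: Sofia -> Oslo. Xander is in Oslo.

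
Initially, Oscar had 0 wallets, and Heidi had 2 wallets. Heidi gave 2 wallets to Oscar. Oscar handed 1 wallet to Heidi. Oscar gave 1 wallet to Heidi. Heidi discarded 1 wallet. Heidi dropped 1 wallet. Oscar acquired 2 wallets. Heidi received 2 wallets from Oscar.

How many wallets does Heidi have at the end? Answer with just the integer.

Answer: 2

Derivation:
Tracking counts step by step:
Start: Oscar=0, Heidi=2
Event 1 (Heidi -> Oscar, 2): Heidi: 2 -> 0, Oscar: 0 -> 2. State: Oscar=2, Heidi=0
Event 2 (Oscar -> Heidi, 1): Oscar: 2 -> 1, Heidi: 0 -> 1. State: Oscar=1, Heidi=1
Event 3 (Oscar -> Heidi, 1): Oscar: 1 -> 0, Heidi: 1 -> 2. State: Oscar=0, Heidi=2
Event 4 (Heidi -1): Heidi: 2 -> 1. State: Oscar=0, Heidi=1
Event 5 (Heidi -1): Heidi: 1 -> 0. State: Oscar=0, Heidi=0
Event 6 (Oscar +2): Oscar: 0 -> 2. State: Oscar=2, Heidi=0
Event 7 (Oscar -> Heidi, 2): Oscar: 2 -> 0, Heidi: 0 -> 2. State: Oscar=0, Heidi=2

Heidi's final count: 2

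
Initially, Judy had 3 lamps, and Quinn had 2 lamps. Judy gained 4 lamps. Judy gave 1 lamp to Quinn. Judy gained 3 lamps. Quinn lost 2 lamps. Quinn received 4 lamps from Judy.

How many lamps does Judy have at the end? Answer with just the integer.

Tracking counts step by step:
Start: Judy=3, Quinn=2
Event 1 (Judy +4): Judy: 3 -> 7. State: Judy=7, Quinn=2
Event 2 (Judy -> Quinn, 1): Judy: 7 -> 6, Quinn: 2 -> 3. State: Judy=6, Quinn=3
Event 3 (Judy +3): Judy: 6 -> 9. State: Judy=9, Quinn=3
Event 4 (Quinn -2): Quinn: 3 -> 1. State: Judy=9, Quinn=1
Event 5 (Judy -> Quinn, 4): Judy: 9 -> 5, Quinn: 1 -> 5. State: Judy=5, Quinn=5

Judy's final count: 5

Answer: 5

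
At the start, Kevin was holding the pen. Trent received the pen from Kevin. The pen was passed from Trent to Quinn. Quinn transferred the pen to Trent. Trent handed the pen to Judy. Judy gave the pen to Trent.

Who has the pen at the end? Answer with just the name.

Answer: Trent

Derivation:
Tracking the pen through each event:
Start: Kevin has the pen.
After event 1: Trent has the pen.
After event 2: Quinn has the pen.
After event 3: Trent has the pen.
After event 4: Judy has the pen.
After event 5: Trent has the pen.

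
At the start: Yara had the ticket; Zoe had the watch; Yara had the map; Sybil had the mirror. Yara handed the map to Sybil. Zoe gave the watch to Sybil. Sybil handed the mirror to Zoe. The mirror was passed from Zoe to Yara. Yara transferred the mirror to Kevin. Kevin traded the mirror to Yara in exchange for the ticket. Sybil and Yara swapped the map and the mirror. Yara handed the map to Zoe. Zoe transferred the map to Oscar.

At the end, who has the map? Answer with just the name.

Answer: Oscar

Derivation:
Tracking all object holders:
Start: ticket:Yara, watch:Zoe, map:Yara, mirror:Sybil
Event 1 (give map: Yara -> Sybil). State: ticket:Yara, watch:Zoe, map:Sybil, mirror:Sybil
Event 2 (give watch: Zoe -> Sybil). State: ticket:Yara, watch:Sybil, map:Sybil, mirror:Sybil
Event 3 (give mirror: Sybil -> Zoe). State: ticket:Yara, watch:Sybil, map:Sybil, mirror:Zoe
Event 4 (give mirror: Zoe -> Yara). State: ticket:Yara, watch:Sybil, map:Sybil, mirror:Yara
Event 5 (give mirror: Yara -> Kevin). State: ticket:Yara, watch:Sybil, map:Sybil, mirror:Kevin
Event 6 (swap mirror<->ticket: now mirror:Yara, ticket:Kevin). State: ticket:Kevin, watch:Sybil, map:Sybil, mirror:Yara
Event 7 (swap map<->mirror: now map:Yara, mirror:Sybil). State: ticket:Kevin, watch:Sybil, map:Yara, mirror:Sybil
Event 8 (give map: Yara -> Zoe). State: ticket:Kevin, watch:Sybil, map:Zoe, mirror:Sybil
Event 9 (give map: Zoe -> Oscar). State: ticket:Kevin, watch:Sybil, map:Oscar, mirror:Sybil

Final state: ticket:Kevin, watch:Sybil, map:Oscar, mirror:Sybil
The map is held by Oscar.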